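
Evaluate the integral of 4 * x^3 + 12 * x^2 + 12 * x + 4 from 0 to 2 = 80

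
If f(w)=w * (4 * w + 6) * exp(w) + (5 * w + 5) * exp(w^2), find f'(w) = 4*w^2*exp(w) + 10*w^2*exp(w^2) + 14*w*exp(w) + 10*w*exp(w^2) + 6*exp(w) + 5*exp(w^2)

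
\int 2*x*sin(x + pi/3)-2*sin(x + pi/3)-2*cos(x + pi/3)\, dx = (2 - 2*x)*cos(x + pi/3) + C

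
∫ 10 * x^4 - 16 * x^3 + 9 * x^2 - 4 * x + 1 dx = 2*x^5 - 4*x^4 + 3*x^3 - 2*x^2 + x + C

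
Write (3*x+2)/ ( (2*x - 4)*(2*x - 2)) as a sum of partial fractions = -5/(4*(x - 1)) + 2/(x - 2)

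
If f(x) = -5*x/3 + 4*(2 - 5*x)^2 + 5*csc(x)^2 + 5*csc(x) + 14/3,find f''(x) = 200 - 5/sin(x) - 20/sin(x)^2 + 10/sin(x)^3 + 30/sin(x)^4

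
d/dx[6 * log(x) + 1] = 6/x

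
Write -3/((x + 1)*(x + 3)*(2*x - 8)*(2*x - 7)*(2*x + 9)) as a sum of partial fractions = -1/(476*(2*x + 9)) + 1/(156*(2*x - 7)) + 1/(364*(x + 3)) - 1/(420*(x + 1)) - 3/(1190*(x - 4))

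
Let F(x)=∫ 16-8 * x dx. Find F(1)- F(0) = 12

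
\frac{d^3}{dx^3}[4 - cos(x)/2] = -sin(x)/2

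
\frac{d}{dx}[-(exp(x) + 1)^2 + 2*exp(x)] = -2*exp(2*x)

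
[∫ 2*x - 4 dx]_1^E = -1 + (-2 + E)^2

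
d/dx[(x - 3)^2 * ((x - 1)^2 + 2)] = 4*x^3 - 24*x^2 + 48*x - 36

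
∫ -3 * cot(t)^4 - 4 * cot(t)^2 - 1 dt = cot(t)/sin(t)^2 + C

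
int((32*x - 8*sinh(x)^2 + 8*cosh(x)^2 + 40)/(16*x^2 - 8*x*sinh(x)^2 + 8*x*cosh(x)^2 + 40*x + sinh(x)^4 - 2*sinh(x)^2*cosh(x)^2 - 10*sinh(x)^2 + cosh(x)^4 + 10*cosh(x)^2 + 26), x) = log((4*x + 6)^2 + 1) + C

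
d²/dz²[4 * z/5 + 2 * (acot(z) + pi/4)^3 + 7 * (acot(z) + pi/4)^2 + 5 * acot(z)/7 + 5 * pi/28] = (336*z*acot(z)^2 + 168*pi*z*acot(z) + 784*z*acot(z) + 40*z + 21*pi^2*z + 196*pi*z + 336*acot(z) + 84*pi + 392)/(28*z^4 + 56*z^2 + 28)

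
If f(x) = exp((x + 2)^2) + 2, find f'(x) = 2*x*exp(x^2 + 4*x + 4) + 4*exp(x^2 + 4*x + 4)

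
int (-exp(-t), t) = exp(-t) + C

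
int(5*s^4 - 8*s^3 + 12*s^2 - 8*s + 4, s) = s^5 - 2*s^4 + 4*s^3 - 4*s^2 + 4*s + C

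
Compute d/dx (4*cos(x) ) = -4*sin(x)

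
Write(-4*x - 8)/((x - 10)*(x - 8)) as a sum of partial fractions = 20/(x - 8) - 24/(x - 10)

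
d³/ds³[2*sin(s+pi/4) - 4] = -2*cos(s + pi/4)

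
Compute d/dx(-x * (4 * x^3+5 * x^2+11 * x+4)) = -16*x^3 - 15*x^2 - 22*x - 4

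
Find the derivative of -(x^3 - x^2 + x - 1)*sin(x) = -x^3*cos(x) - 3*x^2*sin(x) + x^2*cos(x) + 2*x*sin(x) - x*cos(x) - sin(x) + cos(x)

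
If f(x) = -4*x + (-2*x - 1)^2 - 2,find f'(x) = 8*x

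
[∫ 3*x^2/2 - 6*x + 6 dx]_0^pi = (-2 + pi)^3/2 + 4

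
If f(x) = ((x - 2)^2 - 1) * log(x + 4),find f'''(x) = (2*x^2 + 28*x + 150)/(x^3 + 12*x^2 + 48*x + 64)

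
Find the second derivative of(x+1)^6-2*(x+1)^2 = 30*x^4 + 120*x^3 + 180*x^2 + 120*x + 26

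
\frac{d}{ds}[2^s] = 2^s*log(2)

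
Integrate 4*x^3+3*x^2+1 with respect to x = x^4 + x^3 + x + C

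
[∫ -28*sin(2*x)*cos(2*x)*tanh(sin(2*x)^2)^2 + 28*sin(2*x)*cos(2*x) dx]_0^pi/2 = 0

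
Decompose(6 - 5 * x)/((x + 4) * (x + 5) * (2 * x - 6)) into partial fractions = 31/(16*(x + 5)) - 13/(7*(x + 4)) - 9/(112*(x - 3))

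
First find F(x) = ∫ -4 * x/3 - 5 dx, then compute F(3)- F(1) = -46/3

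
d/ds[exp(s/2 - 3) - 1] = exp(s/2 - 3)/2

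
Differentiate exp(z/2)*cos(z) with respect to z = (-sin(z) + cos(z)/2)*exp(z/2)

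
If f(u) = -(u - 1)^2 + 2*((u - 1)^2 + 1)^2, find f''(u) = 24*u^2 - 48*u + 30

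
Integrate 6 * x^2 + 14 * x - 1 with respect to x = 2*x^3 + 7*x^2 - x + C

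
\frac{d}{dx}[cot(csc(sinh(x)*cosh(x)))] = cos(sinh(x)*cosh(x))*cosh(2*x)/(sin(sinh(x)*cosh(x))^2*sin(1/sin(sinh(x)*cosh(x)))^2)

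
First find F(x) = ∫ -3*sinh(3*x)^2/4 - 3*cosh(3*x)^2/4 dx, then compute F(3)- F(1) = -sinh(18)/8 + sinh(6)/8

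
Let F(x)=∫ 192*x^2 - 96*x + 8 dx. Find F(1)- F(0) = 24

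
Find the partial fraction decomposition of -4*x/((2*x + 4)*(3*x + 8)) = -8/(3*x + 8) + 2/(x + 2)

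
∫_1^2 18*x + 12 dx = 39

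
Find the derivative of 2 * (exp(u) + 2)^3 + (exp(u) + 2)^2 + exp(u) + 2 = 6*exp(3*u) + 26*exp(2*u) + 29*exp(u)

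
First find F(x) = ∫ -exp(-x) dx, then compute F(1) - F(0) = -1 + exp(-1)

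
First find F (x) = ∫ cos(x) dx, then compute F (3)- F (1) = -sin(1) + sin(3)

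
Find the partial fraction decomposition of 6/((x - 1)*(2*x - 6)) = -3/(2*(x - 1)) + 3/(2*(x - 3))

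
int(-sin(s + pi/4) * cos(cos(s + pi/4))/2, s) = sin(cos(s + pi/4))/2 + C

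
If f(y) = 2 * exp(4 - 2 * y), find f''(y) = 8*exp(4 - 2*y)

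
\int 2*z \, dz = z^2 + C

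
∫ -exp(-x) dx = exp(-x) + C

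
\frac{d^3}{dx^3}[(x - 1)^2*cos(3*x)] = 27*x^2*sin(3*x) - 54*sqrt(2)*x*sin(3*x + pi/4) + 9*sin(3*x) + 54*cos(3*x)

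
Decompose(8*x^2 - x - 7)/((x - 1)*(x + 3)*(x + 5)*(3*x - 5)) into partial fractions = 183/(280*(3*x - 5)) - 33/(40*(x + 5)) + 17/(28*(x + 3))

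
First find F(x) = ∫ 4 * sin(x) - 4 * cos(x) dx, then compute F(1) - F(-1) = -8*sin(1)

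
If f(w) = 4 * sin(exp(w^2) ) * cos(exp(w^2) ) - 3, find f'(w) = 8*w*(1 - 2*sin(exp(w^2))^2)*exp(w^2)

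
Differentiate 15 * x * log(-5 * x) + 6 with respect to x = 15*log(-x) + 15 + 15*log(5)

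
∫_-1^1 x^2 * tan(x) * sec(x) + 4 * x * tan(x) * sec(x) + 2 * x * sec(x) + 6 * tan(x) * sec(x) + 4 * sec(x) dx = 8*sec(1)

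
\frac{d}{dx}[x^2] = 2*x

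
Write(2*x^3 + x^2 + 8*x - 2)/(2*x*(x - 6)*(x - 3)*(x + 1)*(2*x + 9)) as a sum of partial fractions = -320/(3969*(2*x + 9)) + 11/(392*(x + 1)) - 17/(216*(x - 3)) + 257/(2646*(x - 6)) - 1/(162*x)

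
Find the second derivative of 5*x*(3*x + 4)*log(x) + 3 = (30*x*log(x) + 45*x + 20)/x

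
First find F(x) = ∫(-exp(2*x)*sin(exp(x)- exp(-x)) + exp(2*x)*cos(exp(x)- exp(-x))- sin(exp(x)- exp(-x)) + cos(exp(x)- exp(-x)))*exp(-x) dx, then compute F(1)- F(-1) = 2*sin(E - exp(-1))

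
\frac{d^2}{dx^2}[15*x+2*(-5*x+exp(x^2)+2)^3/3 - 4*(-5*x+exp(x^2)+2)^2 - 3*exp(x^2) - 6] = 200*x^4*exp(x^2) - 160*x^3*exp(2*x^2) + 24*x^2*exp(3*x^2) + 456*x^2*exp(x^2) - 120*x*exp(2*x^2) - 500*x + 4*exp(3*x^2) + 78*exp(x^2)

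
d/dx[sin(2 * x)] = 2*cos(2*x)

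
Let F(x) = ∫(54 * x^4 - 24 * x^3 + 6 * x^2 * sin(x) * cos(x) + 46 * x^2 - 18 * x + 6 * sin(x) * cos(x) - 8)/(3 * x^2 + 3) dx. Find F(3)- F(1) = -log(2) - cos(6)/2 + cos(2)/2 + log(10) + 356/3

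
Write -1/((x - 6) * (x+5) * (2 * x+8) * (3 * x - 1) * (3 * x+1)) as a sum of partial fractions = -27/(11704*(3*x + 1)) + 27/(14144*(3*x - 1)) - 1/(4928*(x + 5)) + 1/(2860*(x + 4)) - 1/(71060*(x - 6))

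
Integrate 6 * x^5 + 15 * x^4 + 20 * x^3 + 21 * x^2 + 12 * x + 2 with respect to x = x^6 + 3*x^5 + 5*x^4 + 7*x^3 + 6*x^2 + 2*x + C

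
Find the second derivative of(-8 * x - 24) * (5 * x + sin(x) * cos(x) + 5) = 16*x*sin(2*x) + 48*sin(2*x) - 16*cos(2*x) - 80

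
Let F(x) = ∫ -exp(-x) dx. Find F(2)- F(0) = -1 + exp(-2)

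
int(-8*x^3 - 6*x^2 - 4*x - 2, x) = -2*x^4 - 2*x^3 - 2*x^2 - 2*x + C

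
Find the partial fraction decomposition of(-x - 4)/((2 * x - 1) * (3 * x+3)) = -1/(2*x - 1) + 1/(3*(x + 1))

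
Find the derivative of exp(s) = exp(s)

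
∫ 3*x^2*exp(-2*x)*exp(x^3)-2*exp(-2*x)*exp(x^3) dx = exp(x*(x^2 - 2)) + C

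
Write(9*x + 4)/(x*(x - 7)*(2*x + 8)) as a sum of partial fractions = -4/(11*(x + 4)) + 67/(154*(x - 7)) - 1/(14*x)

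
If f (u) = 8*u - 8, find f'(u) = 8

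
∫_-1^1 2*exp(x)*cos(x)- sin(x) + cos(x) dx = -(exp(-1) + 1)*(-sin(1) + cos(1)) + (1 + E)*(cos(1) + sin(1))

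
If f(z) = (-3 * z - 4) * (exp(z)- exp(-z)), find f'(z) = (-3*z*exp(2*z) - 3*z - 7*exp(2*z) - 1)*exp(-z)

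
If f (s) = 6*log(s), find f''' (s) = 12/s^3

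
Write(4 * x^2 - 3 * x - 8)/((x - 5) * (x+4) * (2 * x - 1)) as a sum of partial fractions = 34/(81*(2*x - 1)) + 68/(81*(x + 4)) + 77/(81*(x - 5))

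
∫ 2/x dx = 2*log(x) + C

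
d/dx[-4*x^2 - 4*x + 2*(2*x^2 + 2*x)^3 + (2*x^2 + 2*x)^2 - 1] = 96*x^5 + 240*x^4 + 208*x^3 + 72*x^2 - 4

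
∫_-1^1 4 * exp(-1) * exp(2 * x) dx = -2*exp(-3) + 2*E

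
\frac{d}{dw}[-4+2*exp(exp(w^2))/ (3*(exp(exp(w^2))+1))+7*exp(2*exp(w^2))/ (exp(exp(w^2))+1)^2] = (4*w*exp(w^2 + exp(w^2)) + 88*w*exp(w^2 + 2*exp(w^2)))/(3*exp(3*exp(w^2)) + 9*exp(2*exp(w^2)) + 9*exp(exp(w^2)) + 3)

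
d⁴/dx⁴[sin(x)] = sin(x)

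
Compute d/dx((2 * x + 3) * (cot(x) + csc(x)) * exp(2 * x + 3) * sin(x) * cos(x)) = (-2*x*sin(x) + 4*x*cos(x) + 2*sqrt(2)*x*cos(2*x + pi/4) + 2*x - 3*sin(x) - 3*sin(2*x) + 8*cos(x) + 4*cos(2*x) + 4)*exp(3)*exp(2*x)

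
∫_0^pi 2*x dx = pi^2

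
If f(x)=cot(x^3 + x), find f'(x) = -(3*x^2 + 1)/sin(x*(x^2 + 1))^2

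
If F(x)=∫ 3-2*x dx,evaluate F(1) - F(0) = 2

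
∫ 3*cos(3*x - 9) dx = sin(3*x - 9) + C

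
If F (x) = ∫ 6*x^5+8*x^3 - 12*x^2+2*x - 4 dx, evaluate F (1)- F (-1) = -16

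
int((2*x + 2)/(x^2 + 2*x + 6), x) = log((x + 1)^2 + 5) + C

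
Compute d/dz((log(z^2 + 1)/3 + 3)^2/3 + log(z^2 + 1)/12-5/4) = (8*z*log(z^2 + 1) + 81*z)/(54*z^2 + 54)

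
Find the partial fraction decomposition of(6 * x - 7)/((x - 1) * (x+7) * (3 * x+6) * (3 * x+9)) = 49/(1440*(x + 7)) - 25/(144*(x + 3)) + 19/(135*(x + 2)) - 1/(864*(x - 1))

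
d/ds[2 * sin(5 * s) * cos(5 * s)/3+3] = 10*cos(10*s)/3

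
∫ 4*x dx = 2*x^2 + C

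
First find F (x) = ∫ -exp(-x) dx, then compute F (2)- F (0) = -1 + exp(-2)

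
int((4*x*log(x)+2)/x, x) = 2*(2*x + 1)*(log(x) - 1) + C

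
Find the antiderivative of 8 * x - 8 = 4*x^2 - 8*x + C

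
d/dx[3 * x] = 3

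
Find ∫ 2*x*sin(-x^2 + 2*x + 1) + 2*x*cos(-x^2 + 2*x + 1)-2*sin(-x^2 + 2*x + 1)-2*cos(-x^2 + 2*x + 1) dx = sin((x - 1)^2 - 2) + cos((x - 1)^2 - 2) + C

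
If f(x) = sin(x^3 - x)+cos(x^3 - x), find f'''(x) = sqrt(2)*(-27*x^6*sin(-x^3 + x + pi/4) + 27*x^4*cos(x^3 - x + pi/4) - 54*x^3*sin(x^3 - x + pi/4) - 9*x^2*sin(-x^3 + x + pi/4) + 18*x*cos(-x^3 + x + pi/4) + 7*cos(x^3 - x + pi/4))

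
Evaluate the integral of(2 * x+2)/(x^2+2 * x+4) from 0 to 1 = -log(4) + log(7)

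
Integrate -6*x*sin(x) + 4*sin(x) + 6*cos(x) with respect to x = (6*x - 4)*cos(x) + C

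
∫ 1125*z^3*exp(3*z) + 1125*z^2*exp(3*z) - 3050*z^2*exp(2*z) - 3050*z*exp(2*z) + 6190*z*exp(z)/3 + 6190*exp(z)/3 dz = 5*z*(225*z^2*exp(2*z) - 915*z*exp(z) + 1238)*exp(z)/3 + C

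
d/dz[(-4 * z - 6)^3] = -192*z^2 - 576*z - 432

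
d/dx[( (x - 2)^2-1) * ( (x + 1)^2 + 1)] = 4*x^3 - 6*x^2 - 6*x - 2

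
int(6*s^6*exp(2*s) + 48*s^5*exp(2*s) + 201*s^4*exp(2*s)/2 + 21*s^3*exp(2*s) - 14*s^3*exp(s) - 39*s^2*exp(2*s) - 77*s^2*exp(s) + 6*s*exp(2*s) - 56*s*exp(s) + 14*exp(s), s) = s*(3*s*(2*s^2 + 5*s - 2)*exp(s) - 28)*(2*s^2 + 5*s - 2)*exp(s)/4 + C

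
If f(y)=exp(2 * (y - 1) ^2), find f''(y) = 16*y^2*exp(2*y^2 - 4*y + 2) - 32*y*exp(2*y^2 - 4*y + 2) + 20*exp(2*y^2 - 4*y + 2)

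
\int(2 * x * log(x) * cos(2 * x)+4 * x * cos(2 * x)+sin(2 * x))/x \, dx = (log(x) + 2)*sin(2*x) + C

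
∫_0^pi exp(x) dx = -1 + exp(pi)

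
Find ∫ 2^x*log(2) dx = 2^x + C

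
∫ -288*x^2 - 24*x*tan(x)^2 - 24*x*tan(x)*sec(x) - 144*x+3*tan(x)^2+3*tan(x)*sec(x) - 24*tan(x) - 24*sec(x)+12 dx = (3 - 24*x)*(4*x^2 + 3*x + tan(x) + sec(x)) + C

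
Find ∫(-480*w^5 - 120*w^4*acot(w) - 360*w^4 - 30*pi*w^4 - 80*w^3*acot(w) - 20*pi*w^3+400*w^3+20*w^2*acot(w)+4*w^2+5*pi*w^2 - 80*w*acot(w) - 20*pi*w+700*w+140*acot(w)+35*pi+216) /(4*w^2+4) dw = -(12*w + 4*acot(w) + pi)*(10*w^3 + 10*w^2 - 35*w - 27)/4 + C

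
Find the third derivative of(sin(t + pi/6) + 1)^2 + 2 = -4*sin(2*t + pi/3) - 2*cos(t + pi/6)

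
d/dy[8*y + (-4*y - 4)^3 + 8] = -192*y^2 - 384*y - 184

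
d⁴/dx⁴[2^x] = 2^x*log(2)^4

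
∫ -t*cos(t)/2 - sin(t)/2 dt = -t*sin(t)/2 + C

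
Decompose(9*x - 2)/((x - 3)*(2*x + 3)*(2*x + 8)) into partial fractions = 31/(45*(2*x + 3)) - 19/(35*(x + 4)) + 25/(126*(x - 3))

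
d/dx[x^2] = 2*x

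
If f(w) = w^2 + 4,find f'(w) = 2*w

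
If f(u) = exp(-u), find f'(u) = -exp(-u)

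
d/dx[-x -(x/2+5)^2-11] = -x/2 - 6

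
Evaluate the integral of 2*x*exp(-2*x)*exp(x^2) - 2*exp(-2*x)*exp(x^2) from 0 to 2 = 0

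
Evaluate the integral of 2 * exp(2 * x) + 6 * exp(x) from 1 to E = -(E + 3)^2 + (3 + exp(E))^2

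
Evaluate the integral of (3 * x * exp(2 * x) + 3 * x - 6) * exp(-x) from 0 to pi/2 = (-3 + 3*pi/2)*(-exp(-pi/2) + exp(pi/2))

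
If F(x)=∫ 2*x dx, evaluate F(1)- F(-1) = 0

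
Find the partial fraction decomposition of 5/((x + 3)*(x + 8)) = -1/(x + 8) + 1/(x + 3)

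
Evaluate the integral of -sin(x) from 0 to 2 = -1 + cos(2)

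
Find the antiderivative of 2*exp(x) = 2*exp(x) + C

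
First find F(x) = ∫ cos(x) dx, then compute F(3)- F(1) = -sin(1) + sin(3)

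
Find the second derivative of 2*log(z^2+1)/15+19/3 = (4 - 4*z^2)/(15*z^4 + 30*z^2 + 15)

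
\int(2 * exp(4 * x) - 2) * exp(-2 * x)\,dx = 4*sinh(x)^2 + C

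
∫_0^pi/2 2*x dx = pi^2/4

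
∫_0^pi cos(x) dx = 0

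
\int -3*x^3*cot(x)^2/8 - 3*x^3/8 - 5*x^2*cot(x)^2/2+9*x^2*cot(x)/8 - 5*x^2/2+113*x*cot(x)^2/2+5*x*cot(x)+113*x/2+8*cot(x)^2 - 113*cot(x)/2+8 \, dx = -(x + 16)*(-3*x^2 + 28*x + 4)*cot(x)/8 + C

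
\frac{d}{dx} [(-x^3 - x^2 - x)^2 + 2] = 6*x^5 + 10*x^4 + 12*x^3 + 6*x^2 + 2*x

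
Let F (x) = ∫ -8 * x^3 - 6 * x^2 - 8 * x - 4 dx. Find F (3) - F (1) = -252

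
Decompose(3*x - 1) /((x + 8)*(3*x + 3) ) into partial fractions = 25/(21*(x + 8)) - 4/(21*(x + 1))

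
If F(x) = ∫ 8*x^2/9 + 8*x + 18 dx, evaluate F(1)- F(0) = 602/27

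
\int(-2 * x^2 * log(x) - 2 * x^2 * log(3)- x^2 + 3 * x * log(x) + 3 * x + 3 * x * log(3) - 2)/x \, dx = -(x^2 - 3*x + 2)*log(3*x) + C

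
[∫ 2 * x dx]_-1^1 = 0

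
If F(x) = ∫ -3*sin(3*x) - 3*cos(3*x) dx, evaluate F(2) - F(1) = sin(3) - sin(6) + cos(6) - cos(3)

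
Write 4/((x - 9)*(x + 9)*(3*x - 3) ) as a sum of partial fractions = 1/(135*(x + 9)) - 1/(60*(x - 1)) + 1/(108*(x - 9))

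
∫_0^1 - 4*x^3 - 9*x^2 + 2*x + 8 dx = 5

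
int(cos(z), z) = sin(z) + C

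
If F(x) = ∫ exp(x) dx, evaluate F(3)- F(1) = -E + exp(3)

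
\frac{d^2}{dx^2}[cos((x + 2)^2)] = -4*x^2*cos(x^2 + 4*x + 4) - 16*x*cos(x^2 + 4*x + 4) - 2*sin(x^2 + 4*x + 4) - 16*cos(x^2 + 4*x + 4)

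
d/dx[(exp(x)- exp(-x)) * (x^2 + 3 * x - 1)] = (x^2*exp(2*x) + x^2 + 5*x*exp(2*x) + x + 2*exp(2*x) - 4)*exp(-x)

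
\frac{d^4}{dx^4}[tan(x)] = 24*tan(x)^5 + 40*tan(x)^3 + 16*tan(x)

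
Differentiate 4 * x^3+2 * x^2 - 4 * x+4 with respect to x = 12*x^2 + 4*x - 4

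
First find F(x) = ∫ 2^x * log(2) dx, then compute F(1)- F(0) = 1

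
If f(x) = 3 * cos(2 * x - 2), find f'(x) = -6*sin(2*x - 2)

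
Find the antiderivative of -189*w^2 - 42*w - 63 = -63*w^3 - 21*w^2 - 63*w + C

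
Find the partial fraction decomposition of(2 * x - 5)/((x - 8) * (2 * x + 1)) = 12/(17*(2*x + 1)) + 11/(17*(x - 8))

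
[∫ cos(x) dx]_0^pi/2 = 1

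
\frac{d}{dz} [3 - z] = -1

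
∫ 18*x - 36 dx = 9*x^2 - 36*x + C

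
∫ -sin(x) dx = cos(x) + C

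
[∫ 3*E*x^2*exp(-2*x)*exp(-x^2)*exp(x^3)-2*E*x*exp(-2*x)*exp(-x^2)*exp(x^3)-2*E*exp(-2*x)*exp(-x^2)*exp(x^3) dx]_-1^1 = -E + exp(-1)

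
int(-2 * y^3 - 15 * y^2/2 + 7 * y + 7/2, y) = -y^4/2 - 5*y^3/2 + 7*y^2/2 + 7*y/2 + C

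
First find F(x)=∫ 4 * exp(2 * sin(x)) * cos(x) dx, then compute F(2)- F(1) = -2*exp(2*sin(1)) + 2*exp(2*sin(2))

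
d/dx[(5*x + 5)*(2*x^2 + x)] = 30*x^2 + 30*x + 5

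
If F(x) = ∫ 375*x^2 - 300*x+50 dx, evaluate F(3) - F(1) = 2150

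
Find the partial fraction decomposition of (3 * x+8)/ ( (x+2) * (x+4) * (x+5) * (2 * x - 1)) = 76/(495*(2*x - 1)) + 7/(33*(x + 5)) - 2/(9*(x + 4)) - 1/(15*(x + 2))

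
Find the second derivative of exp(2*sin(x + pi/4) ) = 2*(-sin(2*x) - sin(x + pi/4) + 1)*exp(sqrt(2)*sin(x))*exp(sqrt(2)*cos(x))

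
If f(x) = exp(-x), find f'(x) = -exp(-x)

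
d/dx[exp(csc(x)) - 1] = -exp(csc(x))*cot(x)*csc(x)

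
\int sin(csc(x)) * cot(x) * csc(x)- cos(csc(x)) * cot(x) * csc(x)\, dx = sqrt(2)*sin(pi/4 + 1/sin(x)) + C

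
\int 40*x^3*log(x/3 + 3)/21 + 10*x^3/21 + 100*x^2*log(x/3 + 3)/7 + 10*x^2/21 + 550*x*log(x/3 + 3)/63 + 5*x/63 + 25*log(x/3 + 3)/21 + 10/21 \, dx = 5*(x + 9)*(6*x^3 + 6*x^2 + x + 6)*log(x/3 + 3)/63 + C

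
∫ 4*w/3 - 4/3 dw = 2*w^2/3 - 4*w/3 + C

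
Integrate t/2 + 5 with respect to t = t^2/4 + 5*t + C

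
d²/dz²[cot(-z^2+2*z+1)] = 2*(4*z^2*cos(-z^2 + 2*z + 1)/sin(-z^2 + 2*z + 1) - 8*z*cos(-z^2 + 2*z + 1)/sin(-z^2 + 2*z + 1) + 1 + 4*cos(-z^2 + 2*z + 1)/sin(-z^2 + 2*z + 1))/sin(-z^2 + 2*z + 1)^2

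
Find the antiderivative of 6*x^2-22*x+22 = 2*x^3 - 11*x^2 + 22*x + C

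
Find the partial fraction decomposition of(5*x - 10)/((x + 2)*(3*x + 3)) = 20/(3*(x + 2)) - 5/(x + 1)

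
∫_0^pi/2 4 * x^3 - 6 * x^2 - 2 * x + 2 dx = -1 + (-pi^2/4 + 1 + pi/2)^2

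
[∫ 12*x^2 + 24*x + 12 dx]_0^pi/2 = -4 + 4*(1 + pi/2)^3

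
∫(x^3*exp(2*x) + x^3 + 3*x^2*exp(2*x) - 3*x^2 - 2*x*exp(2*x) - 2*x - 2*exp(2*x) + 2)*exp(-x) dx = 2*x*(x^2 - 2)*sinh(x) + C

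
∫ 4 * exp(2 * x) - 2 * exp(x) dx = 2*(exp(x) - 1)*exp(x) + C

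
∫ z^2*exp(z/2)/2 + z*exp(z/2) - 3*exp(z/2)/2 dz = (z - 1)^2*exp(z/2) + C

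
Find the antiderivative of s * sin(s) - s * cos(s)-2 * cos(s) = -sqrt(2)*(s + 1)*sin(s + pi/4) + C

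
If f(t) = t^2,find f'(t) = 2*t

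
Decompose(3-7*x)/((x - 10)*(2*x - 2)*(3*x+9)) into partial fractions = 1/(13*(x + 3)) + 1/(54*(x - 1)) - 67/(702*(x - 10))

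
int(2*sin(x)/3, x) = -2*cos(x)/3 + C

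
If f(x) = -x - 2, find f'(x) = -1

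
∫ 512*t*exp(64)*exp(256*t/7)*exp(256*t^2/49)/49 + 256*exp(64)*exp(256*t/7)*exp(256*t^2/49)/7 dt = exp(64*(2*t + 7)^2/49) + C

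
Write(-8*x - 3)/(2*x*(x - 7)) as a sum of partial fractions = -59/(14*(x - 7)) + 3/(14*x)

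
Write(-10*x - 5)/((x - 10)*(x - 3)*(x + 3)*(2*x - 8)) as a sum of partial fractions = -25/(1092*(x + 3)) - 5/(12*(x - 3)) + 15/(28*(x - 4)) - 5/(52*(x - 10))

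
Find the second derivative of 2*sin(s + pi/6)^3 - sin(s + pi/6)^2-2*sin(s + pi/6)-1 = -6*sin(s + pi/6)^3 + 2*sin(s + pi/6)^2 + 12*sin(s + pi/6)*cos(s + pi/6)^2 + 2*sin(s + pi/6) - 2*cos(s + pi/6)^2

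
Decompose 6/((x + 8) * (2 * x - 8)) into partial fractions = -1/(4*(x + 8)) + 1/(4*(x - 4))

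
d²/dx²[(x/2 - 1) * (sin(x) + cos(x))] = -x*sin(x)/2 - x*cos(x)/2 + 2*cos(x)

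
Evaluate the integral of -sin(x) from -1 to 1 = 0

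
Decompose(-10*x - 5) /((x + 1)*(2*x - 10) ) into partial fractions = -5/(12*(x + 1)) - 55/(12*(x - 5))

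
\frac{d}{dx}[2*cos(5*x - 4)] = -10*sin(5*x - 4)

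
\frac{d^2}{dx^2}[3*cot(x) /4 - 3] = 3*cos(x)/(2*sin(x)^3)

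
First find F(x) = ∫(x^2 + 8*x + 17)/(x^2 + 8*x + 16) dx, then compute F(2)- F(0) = 25/12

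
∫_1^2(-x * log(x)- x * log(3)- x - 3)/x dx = -5*log(6) + 4*log(3)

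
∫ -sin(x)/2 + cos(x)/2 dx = sqrt(2)*sin(x + pi/4)/2 + C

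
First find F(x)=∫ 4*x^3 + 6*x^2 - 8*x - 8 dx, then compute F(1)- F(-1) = -12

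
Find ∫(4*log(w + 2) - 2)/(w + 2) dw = 2*(log(w + 2) - 1)*log(w + 2) + C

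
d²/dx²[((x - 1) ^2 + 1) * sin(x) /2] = -x^2*sin(x)/2 + x*sin(x) + 2*x*cos(x) - 2*cos(x)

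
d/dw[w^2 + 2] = 2*w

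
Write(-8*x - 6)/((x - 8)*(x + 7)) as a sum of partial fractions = -10/(3*(x + 7)) - 14/(3*(x - 8))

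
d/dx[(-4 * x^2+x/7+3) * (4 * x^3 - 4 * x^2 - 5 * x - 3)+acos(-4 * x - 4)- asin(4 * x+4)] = -80*x^4 + 464*x^3/7 + 660*x^2/7 - 10*x/7 - 108/7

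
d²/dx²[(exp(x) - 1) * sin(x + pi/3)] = 2*exp(x)*cos(x + pi/3) + sin(x + pi/3)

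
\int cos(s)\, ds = sin(s) + C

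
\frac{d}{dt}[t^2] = 2*t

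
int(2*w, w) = w^2 + C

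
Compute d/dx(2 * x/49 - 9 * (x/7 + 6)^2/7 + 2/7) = -18*x/343 - 106/49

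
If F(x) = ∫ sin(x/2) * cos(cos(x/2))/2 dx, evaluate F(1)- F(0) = -sin(cos(1/2)) + sin(1)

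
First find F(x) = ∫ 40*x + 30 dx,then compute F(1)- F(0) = 50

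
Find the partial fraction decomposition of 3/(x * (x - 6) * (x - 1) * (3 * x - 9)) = 1/(10*(x - 1)) - 1/(18*(x - 3)) + 1/(90*(x - 6)) - 1/(18*x)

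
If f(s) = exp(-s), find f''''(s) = exp(-s)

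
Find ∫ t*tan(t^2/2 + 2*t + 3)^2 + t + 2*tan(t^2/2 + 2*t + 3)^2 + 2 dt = tan((t + 2)^2/2 + 1) + C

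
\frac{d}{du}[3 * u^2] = 6*u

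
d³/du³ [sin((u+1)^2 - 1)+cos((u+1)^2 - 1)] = 8*u^3*sin(u^2 + 2*u) - 8*u^3*cos(u^2 + 2*u) + 24*u^2*sin(u^2 + 2*u) - 24*u^2*cos(u^2 + 2*u) + 12*u*sin(u^2 + 2*u) - 36*u*cos(u^2 + 2*u) - 4*sin(u^2 + 2*u) - 20*cos(u^2 + 2*u)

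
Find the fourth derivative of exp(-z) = exp(-z)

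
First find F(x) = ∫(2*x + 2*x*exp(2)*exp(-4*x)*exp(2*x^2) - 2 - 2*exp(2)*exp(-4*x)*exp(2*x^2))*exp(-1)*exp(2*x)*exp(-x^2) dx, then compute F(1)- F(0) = -E + exp(-1)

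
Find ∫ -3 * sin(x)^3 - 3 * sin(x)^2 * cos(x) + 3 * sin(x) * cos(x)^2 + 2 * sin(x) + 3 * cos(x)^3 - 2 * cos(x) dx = -2*sqrt(2)*sin(x + pi/4)*cos(x + pi/4)^2 + C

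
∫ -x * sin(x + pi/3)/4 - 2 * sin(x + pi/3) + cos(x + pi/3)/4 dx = (x/4 + 2)*cos(x + pi/3) + C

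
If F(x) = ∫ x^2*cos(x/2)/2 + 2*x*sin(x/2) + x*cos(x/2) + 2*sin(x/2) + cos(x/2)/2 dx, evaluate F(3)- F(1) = -4*sin(1/2) + 16*sin(3/2)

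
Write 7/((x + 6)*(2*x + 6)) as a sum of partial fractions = -7/(6*(x + 6)) + 7/(6*(x + 3))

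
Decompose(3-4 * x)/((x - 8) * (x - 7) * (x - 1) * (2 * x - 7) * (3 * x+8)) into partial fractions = 1107/(377696*(3*x + 8)) - 176/(11655*(2*x - 7)) + 1/(2310*(x - 1)) + 25/(1218*(x - 7)) - 29/(2016*(x - 8))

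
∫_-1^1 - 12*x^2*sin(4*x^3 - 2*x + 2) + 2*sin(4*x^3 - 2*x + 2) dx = -1 + cos(4)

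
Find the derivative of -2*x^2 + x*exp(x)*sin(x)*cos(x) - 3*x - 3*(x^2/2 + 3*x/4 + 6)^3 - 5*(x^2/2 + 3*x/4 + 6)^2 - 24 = -9*x^5/4 - 135*x^4/16 - 553*x^3/8 - 8739*x^2/64 + x*exp(x)*sin(2*x)/2 + x*exp(x)*cos(2*x) - 3635*x/8 + exp(x)*sin(2*x)/2 - 291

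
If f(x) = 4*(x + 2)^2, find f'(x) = 8*x + 16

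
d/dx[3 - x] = -1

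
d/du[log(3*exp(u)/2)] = 1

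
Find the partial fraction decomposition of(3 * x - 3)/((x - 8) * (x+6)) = 3/(2*(x + 6)) + 3/(2*(x - 8))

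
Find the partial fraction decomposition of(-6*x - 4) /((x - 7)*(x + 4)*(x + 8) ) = 11/(15*(x + 8)) - 5/(11*(x + 4)) - 46/(165*(x - 7))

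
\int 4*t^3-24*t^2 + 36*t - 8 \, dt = t^4 - 8*t^3 + 18*t^2 - 8*t + C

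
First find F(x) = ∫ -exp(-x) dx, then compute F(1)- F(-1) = -E + exp(-1)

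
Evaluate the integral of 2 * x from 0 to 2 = 4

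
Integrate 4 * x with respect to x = 2*x^2 + C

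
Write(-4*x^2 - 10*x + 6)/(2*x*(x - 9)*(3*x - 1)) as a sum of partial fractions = -5/(13*(3*x - 1)) - 34/(39*(x - 9)) + 1/(3*x)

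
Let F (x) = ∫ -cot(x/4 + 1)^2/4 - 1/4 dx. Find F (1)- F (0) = -cot(1) + cot(5/4)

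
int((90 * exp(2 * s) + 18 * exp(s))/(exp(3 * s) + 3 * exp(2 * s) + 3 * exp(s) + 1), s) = (79*exp(2*s) + 68*exp(s) + 25)/(exp(2*s) + 2*exp(s) + 1) + C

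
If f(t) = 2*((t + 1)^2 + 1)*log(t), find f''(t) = (4*t^2*log(t) + 6*t^2 + 4*t - 4)/t^2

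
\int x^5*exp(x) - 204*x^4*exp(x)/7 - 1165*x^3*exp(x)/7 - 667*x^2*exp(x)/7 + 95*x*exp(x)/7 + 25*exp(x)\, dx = x*(x - 35)*(7*x^3 + 6*x^2 + x - 5)*exp(x)/7 + C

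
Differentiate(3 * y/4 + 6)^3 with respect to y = 81*y^2/64 + 81*y/4 + 81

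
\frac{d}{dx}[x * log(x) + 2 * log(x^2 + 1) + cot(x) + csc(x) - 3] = (x^2*log(x) - x^2*cot(x)^2 - x^2*cot(x)*csc(x) + 4*x + log(x) - cot(x)^2 - cot(x)*csc(x))/(x^2 + 1)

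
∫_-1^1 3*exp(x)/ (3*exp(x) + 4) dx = -log(3*exp(-1) + 4) + log(4 + 3*E)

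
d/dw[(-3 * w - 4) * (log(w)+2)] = (-3*w*log(w) - 9*w - 4)/w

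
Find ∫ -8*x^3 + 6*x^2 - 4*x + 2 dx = -2*x^4 + 2*x^3 - 2*x^2 + 2*x + C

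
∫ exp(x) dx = exp(x) + C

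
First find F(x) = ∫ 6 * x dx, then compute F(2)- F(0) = 12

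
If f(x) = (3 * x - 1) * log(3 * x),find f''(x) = (3*x + 1)/x^2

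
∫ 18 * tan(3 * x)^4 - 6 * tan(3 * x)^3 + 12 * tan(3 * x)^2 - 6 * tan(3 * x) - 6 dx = (2*tan(3*x)^2 - tan(3*x) - 2)*tan(3*x) + C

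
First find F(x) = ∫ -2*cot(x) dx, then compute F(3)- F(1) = 2*log(sin(1)) - 2*log(sin(3))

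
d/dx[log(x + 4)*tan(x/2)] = 2*(x*log(x + 4) + 4*log(x + 4) + sin(x))/((2*x + 8)*(cos(x) + 1))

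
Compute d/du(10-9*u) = -9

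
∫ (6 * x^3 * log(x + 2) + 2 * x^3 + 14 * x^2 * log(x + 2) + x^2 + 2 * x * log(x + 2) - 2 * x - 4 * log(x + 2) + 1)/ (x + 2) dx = (2*x^3 + x^2 - 2*x + 1)*log(x + 2) + C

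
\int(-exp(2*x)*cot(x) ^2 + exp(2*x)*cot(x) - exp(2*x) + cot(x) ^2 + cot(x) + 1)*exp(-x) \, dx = 2*cot(x)*sinh(x) + C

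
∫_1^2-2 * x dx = -3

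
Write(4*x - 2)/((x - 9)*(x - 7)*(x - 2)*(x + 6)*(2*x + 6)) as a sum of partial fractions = -1/(360*(x + 6)) + 7/(1800*(x + 3)) + 3/(1400*(x - 2)) - 1/(100*(x - 7)) + 17/(2520*(x - 9))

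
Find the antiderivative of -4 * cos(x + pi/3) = -4*sin(x + pi/3) + C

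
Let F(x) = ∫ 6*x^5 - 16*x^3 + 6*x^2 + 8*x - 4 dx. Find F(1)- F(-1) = -4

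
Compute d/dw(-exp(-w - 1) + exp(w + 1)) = (exp(2*w + 2) + 1)*exp(-w - 1)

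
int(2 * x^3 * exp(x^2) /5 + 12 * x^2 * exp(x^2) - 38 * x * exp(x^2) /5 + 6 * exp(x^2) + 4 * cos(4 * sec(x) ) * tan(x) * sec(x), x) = (x^2 + 30*x - 20)*exp(x^2)/5 + sin(4*sec(x)) + C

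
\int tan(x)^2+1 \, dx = tan(x) + C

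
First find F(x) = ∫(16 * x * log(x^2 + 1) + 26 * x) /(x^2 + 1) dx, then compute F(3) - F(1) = -(4*log(2) + 6)^2/4 - log(2) + log(10) + (6 + 4*log(10))^2/4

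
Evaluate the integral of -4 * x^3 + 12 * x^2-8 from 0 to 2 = 0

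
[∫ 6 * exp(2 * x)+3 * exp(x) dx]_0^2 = -6 + 3*(1 + exp(2))*exp(2)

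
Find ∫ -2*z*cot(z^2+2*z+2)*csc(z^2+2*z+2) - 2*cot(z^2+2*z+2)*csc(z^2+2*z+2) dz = csc((z + 1)^2 + 1) + C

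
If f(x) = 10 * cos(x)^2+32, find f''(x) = -20*cos(2*x)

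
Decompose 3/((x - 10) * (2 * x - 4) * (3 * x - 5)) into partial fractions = 27/(50*(3*x - 5)) - 3/(16*(x - 2)) + 3/(400*(x - 10))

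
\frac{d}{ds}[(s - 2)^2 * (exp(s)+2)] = s^2*exp(s) - 2*s*exp(s) + 4*s - 8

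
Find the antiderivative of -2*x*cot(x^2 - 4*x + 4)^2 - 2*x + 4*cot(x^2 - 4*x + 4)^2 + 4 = cot((x - 2)^2) + C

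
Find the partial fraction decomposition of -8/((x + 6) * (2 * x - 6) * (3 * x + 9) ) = -4/(81*(x + 6)) + 2/(27*(x + 3)) - 2/(81*(x - 3))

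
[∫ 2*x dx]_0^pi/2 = pi^2/4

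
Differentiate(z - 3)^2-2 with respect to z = 2*z - 6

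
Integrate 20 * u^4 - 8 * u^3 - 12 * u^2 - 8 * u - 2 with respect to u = 4*u^5 - 2*u^4 - 4*u^3 - 4*u^2 - 2*u + C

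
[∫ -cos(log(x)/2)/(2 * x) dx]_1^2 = -sin(log(2)/2)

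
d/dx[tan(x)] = cos(x)^(-2)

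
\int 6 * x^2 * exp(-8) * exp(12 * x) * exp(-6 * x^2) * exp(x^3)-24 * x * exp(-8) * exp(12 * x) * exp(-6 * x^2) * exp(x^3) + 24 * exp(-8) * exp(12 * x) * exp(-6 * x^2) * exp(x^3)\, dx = 2*exp((x - 2)^3) + C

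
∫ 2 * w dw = w^2 + C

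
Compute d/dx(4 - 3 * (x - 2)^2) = 12 - 6*x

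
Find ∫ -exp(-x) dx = exp(-x) + C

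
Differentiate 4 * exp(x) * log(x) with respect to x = (4*x*exp(x)*log(x) + 4*exp(x))/x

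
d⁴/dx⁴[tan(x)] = 24*tan(x)^5 + 40*tan(x)^3 + 16*tan(x)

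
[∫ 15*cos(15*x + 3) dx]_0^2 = -sin(3) + sin(33)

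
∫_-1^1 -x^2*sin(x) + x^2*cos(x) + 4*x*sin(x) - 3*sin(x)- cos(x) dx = -4*cos(1) + 4*sin(1)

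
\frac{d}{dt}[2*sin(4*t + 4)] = 8*cos(4*t + 4)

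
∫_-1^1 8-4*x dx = 16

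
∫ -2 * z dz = -z^2 + C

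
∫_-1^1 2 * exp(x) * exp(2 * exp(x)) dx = -exp(2*exp(-1)) + exp(2*E)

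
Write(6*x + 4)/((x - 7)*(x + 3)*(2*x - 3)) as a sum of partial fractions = -52/(99*(2*x - 3)) - 7/(45*(x + 3)) + 23/(55*(x - 7))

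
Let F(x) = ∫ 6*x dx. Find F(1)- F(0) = 3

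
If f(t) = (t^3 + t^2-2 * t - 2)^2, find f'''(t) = 120*t^3 + 120*t^2 - 72*t - 48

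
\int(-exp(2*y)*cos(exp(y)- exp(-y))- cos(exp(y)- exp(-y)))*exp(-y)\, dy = -sin(2*sinh(y)) + C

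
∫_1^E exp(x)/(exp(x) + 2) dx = -log(4 + 2*E) + log(4 + 2*exp(E))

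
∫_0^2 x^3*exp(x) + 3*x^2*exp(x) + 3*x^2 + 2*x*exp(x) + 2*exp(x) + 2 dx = 12 + 12*exp(2)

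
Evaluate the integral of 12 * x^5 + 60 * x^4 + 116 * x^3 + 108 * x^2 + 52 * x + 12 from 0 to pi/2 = -(1 + pi/2)^4 - 3 + 2*(1 + pi/2)^2 + 2*(1 + pi/2)^6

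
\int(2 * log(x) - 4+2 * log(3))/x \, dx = (log(3*x) - 2)^2 + C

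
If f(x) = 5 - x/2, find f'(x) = -1/2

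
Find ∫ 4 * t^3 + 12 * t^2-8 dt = t^4 + 4*t^3 - 8*t + C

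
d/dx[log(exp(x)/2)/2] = 1/2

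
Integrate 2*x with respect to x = x^2 + C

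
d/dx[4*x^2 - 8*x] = 8*x - 8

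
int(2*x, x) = x^2 + C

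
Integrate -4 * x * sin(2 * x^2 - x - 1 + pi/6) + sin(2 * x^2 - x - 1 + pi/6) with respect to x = cos(2*x^2 - x - 1 + pi/6) + C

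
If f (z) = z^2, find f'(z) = 2*z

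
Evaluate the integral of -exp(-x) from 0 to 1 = -1 + exp(-1)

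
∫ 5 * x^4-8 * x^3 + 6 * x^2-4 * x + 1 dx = x^5 - 2*x^4 + 2*x^3 - 2*x^2 + x + C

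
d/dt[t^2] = 2*t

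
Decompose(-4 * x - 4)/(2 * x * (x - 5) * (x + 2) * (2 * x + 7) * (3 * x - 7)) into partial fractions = 27/(1274*(3*x - 7)) + 16/(2499*(2*x + 7)) - 1/(273*(x + 2)) - 3/(1190*(x - 5)) - 1/(245*x)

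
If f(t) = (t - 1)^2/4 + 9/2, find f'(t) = t/2 - 1/2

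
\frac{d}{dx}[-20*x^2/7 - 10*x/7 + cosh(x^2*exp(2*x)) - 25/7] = 2*x^2*exp(2*x)*sinh(x^2*exp(2*x)) + 2*x*exp(2*x)*sinh(x^2*exp(2*x)) - 40*x/7 - 10/7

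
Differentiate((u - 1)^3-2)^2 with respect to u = 6*u^5 - 30*u^4 + 60*u^3 - 72*u^2 + 54*u - 18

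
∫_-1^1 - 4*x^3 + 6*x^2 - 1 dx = 2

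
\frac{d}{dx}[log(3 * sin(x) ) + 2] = 1/tan(x)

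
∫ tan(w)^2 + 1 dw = tan(w) + C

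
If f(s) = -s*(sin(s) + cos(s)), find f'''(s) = -s*sin(s) + s*cos(s) + 3*sin(s) + 3*cos(s)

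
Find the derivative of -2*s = -2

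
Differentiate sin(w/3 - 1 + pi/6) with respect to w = cos(w/3 - 1 + pi/6)/3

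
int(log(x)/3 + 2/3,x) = x*(log(x) + 1)/3 + C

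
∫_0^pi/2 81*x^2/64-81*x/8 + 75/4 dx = (-3 + 3*pi/8)^3 - 3*pi/4 + 27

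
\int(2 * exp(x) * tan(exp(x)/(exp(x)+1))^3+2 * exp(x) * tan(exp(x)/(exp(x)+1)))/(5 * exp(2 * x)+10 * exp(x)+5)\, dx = tan(exp(x)/(exp(x) + 1))^2/5 + C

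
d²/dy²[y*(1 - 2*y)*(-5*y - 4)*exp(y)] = 10*y^3*exp(y) + 63*y^2*exp(y) + 68*y*exp(y) - 2*exp(y)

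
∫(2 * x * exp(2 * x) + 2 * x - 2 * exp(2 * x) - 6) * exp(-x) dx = 4*(x - 2)*sinh(x) + C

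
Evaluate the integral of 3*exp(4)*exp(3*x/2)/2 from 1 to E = -exp(11/2) + exp(4 + 3*E/2)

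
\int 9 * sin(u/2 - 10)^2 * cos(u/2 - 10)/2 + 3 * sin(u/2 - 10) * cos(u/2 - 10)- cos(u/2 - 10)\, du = sin(u/2 - 10)/4 - 3*sin(3*u/2 - 30)/4 - 3*cos(u - 20)/2 + C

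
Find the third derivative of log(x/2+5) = 2/(x^3 + 30*x^2 + 300*x + 1000)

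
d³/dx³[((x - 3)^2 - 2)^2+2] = 24*x - 72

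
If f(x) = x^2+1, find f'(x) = 2*x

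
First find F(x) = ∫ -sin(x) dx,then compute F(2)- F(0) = -1 + cos(2)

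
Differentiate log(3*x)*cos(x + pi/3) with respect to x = (-x*log(x)*sin(x + pi/3) - x*log(3)*sin(x + pi/3) + cos(x + pi/3))/x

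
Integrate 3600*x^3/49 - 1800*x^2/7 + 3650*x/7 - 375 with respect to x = 900*x^4/49 - 600*x^3/7 + 1825*x^2/7 - 375*x + C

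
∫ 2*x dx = x^2 + C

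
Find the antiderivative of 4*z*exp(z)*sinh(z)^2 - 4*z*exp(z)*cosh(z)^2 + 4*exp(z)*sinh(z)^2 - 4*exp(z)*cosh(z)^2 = -4*z*exp(z) + C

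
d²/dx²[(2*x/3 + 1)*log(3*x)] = (2*x - 3)/(3*x^2)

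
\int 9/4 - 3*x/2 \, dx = -3*x^2/4 + 9*x/4 + C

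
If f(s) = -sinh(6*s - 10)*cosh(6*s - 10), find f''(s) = -72*sinh(12*s - 20)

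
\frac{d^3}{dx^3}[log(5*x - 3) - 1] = 250/(125*x^3 - 225*x^2 + 135*x - 27)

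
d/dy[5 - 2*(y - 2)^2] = 8 - 4*y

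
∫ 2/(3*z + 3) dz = 2*log(z + 1)/3 + C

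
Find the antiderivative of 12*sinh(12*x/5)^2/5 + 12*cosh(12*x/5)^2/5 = sinh(12*x/5)*cosh(12*x/5) + C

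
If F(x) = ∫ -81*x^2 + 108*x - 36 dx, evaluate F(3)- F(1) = -342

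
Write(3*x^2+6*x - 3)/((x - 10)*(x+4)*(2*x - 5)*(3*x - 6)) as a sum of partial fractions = -82/(195*(2*x - 5)) - 1/(156*(x + 4)) + 7/(48*(x - 2)) + 17/(240*(x - 10))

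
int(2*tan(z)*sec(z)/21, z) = 2/(21*cos(z)) + C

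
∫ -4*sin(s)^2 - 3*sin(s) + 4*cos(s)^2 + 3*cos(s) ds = 2*sin(2*s) + 3*sqrt(2)*sin(s + pi/4) + C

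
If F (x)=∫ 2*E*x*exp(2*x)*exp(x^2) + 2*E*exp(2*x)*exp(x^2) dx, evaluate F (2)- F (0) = -E + exp(9)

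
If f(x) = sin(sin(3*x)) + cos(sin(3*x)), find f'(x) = 3*sqrt(2)*cos(3*x)*cos(sin(3*x) + pi/4)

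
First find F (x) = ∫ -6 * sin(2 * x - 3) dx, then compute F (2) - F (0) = 3*cos(1) - 3*cos(3)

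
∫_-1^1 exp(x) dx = E - exp(-1)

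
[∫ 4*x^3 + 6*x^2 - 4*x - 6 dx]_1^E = (-1 + E)^2*(1 + (2 + E)^2)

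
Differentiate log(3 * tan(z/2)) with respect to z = 1/sin(z)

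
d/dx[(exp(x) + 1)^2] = 2*exp(2*x) + 2*exp(x)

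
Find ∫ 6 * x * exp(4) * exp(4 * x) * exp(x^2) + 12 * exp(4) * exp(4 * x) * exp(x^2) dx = 3*exp((x + 2)^2) + C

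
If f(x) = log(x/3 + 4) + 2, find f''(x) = -1/(x^2 + 24*x + 144)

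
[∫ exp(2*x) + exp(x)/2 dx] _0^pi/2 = -1 + exp(pi/2)/2 + exp(pi)/2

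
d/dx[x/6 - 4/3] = 1/6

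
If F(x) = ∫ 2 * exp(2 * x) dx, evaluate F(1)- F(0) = -1 + exp(2)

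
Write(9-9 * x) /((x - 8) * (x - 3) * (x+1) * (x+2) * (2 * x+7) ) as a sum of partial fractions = 216/(1495*(2*x + 7)) - 9/(50*(x + 2)) + 1/(10*(x + 1)) + 9/(650*(x - 3)) - 7/(1150*(x - 8))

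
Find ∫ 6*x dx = 3*x^2 + C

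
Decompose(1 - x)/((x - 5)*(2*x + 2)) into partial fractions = -1/(6*(x + 1)) - 1/(3*(x - 5))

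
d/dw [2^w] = 2^w*log(2)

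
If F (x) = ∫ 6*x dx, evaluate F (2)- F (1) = 9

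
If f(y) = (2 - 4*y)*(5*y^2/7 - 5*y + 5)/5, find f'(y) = -12*y^2/7 + 60*y/7 - 6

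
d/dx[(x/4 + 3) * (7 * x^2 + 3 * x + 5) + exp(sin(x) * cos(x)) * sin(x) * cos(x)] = 21*x^2/4 + 87*x/2 + exp(sin(2*x)/2)*sin(4*x)/4 + exp(sin(2*x)/2)*cos(2*x) + 41/4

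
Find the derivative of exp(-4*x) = -4*exp(-4*x)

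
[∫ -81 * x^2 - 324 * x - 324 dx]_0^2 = -1512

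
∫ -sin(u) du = cos(u) + C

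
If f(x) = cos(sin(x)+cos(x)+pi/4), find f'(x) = -sqrt(2)*sin(sqrt(2)*sin(x + pi/4) + pi/4)*cos(x + pi/4)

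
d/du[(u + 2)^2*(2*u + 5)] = 6*u^2 + 26*u + 28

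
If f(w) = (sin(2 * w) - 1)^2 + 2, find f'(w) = 2*sin(4*w) - 4*cos(2*w)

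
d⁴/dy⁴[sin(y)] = sin(y)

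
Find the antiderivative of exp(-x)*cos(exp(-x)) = -sin(exp(-x)) + C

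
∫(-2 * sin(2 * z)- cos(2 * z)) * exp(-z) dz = exp(-z)*cos(2*z) + C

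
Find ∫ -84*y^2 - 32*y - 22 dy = -28*y^3 - 16*y^2 - 22*y + C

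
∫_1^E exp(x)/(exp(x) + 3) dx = -log(E + 3) + log(3 + exp(E))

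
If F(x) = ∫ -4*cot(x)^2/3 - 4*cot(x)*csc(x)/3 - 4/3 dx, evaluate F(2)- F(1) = -4*csc(1)/3 - 4*cot(1)/3 + 4*cot(2)/3 + 4*csc(2)/3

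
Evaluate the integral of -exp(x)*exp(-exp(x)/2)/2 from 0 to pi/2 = -exp(-1/2) + exp(-exp(pi/2)/2)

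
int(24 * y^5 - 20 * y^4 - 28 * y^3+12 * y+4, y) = 4*y^6 - 4*y^5 - 7*y^4 + 6*y^2 + 4*y + C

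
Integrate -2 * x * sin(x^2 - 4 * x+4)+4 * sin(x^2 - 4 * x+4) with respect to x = cos((x - 2)^2) + C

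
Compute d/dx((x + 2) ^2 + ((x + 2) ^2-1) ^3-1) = 6*x^5 + 60*x^4 + 228*x^3 + 408*x^2 + 344*x + 112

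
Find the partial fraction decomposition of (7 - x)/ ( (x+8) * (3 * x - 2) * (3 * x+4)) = -5/(24*(3*x + 4)) + 19/(156*(3*x - 2)) + 3/(104*(x + 8))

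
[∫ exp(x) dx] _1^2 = -E + exp(2)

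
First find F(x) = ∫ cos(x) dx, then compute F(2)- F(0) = sin(2)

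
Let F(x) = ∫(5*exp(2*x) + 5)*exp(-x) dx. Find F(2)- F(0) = -5*exp(-2) + 5*exp(2)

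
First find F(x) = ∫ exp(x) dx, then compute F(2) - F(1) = -E + exp(2)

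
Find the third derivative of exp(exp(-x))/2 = (-3*exp(x + exp(-x)) - exp(2*x + exp(-x)) - exp(exp(-x)))*exp(-3*x)/2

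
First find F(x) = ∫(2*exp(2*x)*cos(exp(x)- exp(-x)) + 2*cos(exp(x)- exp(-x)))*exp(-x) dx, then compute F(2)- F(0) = -2*sin(-exp(2) + exp(-2))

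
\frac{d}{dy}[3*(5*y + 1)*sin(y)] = 15*y*cos(y) + 15*sin(y) + 3*cos(y)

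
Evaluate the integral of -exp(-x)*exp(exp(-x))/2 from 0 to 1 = -E/2 + exp(exp(-1))/2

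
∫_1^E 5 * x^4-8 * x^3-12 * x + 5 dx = 3 + (-exp(2) - 1 + 3*E)*(-exp(3) - exp(2) - 2*E + 1)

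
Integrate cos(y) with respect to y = sin(y) + C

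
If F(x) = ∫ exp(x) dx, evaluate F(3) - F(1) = -E + exp(3)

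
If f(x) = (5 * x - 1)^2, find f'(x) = 50*x - 10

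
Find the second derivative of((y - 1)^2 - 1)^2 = 12*y^2 - 24*y + 8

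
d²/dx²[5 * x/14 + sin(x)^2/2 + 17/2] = cos(2*x)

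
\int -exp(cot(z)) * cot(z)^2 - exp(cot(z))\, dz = exp(cot(z)) + C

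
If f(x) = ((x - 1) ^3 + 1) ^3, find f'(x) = 9*x^8 - 72*x^7 + 252*x^6 - 486*x^5 + 540*x^4 - 324*x^3 + 81*x^2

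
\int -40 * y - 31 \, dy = -20*y^2 - 31*y + C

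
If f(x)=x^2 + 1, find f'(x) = 2*x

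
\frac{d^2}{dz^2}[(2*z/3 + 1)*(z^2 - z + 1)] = 4*z + 2/3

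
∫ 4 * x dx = 2*x^2 + C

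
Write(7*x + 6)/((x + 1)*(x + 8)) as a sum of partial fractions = 50/(7*(x + 8)) - 1/(7*(x + 1))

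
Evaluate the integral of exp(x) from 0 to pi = -1 + exp(pi)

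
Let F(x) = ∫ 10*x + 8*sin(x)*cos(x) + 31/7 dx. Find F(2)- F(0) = 216/7 - 2*cos(4)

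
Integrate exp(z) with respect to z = exp(z) + C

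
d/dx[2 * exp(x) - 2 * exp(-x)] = (2*exp(2*x) + 2)*exp(-x)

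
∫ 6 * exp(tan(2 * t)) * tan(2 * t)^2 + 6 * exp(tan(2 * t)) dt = 3*exp(tan(2*t)) + C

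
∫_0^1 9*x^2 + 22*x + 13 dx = 27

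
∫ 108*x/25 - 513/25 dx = 54*x^2/25 - 513*x/25 + C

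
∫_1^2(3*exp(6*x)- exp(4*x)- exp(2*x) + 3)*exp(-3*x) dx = -(E - exp(-1))^3 - 2*E - 2*exp(-2) + 2*exp(-1) + 2*exp(2) + (-exp(-2) + exp(2))^3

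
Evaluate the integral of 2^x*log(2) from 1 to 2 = 2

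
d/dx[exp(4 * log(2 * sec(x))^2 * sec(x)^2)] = 8*(log(1/cos(x))^2 + log(1/cos(x)) + 2*log(2)*log(1/cos(x)) + log(2)^2 + log(2))*exp(4*log(2)^2/cos(x)^2)*exp(4*log(1/cos(x))^2/cos(x)^2)*exp(8*log(2)*log(1/cos(x))/cos(x)^2)*sin(x)/cos(x)^3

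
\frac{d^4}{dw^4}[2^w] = 2^w*log(2)^4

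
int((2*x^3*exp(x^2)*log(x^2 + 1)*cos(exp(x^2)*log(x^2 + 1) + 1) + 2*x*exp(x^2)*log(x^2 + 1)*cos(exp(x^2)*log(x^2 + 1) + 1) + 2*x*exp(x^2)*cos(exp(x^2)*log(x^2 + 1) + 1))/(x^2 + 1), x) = sin(exp(x^2)*log(x^2 + 1) + 1) + C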